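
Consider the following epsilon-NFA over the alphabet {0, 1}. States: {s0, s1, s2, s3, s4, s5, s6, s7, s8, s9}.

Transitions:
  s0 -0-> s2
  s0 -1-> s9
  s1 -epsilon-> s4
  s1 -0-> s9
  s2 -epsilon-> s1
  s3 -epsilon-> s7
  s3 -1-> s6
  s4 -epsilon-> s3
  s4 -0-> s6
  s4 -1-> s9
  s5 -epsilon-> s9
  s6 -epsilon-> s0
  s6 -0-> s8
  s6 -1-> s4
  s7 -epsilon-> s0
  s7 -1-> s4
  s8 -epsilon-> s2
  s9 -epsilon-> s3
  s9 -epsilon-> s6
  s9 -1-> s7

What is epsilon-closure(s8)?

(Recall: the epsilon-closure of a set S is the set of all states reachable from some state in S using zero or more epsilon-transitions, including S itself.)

Start with {s8}.
From s8 via epsilon: add s2.
From s2 via epsilon: add s1.
From s1 via epsilon: add s4.
From s4 via epsilon: add s3.
From s3 via epsilon: add s7.
From s7 via epsilon: add s0.
No new states can be added; the closed set is {s0, s1, s2, s3, s4, s7, s8}.

{s0, s1, s2, s3, s4, s7, s8}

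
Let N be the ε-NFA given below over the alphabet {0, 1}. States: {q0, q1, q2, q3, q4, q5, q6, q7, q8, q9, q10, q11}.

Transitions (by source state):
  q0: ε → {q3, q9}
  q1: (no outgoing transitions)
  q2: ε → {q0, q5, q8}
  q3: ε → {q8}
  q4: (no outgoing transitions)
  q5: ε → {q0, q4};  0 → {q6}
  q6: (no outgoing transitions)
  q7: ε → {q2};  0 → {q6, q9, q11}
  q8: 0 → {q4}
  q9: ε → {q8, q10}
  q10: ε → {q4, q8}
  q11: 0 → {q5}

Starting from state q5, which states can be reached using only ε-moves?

{q0, q3, q4, q5, q8, q9, q10}

Start with {q5}.
From q5 via ε: add q0, q4.
From q0 via ε: add q3, q9.
From q3 via ε: add q8.
From q9 via ε: add q10.
No new states can be added; the closed set is {q0, q3, q4, q5, q8, q9, q10}.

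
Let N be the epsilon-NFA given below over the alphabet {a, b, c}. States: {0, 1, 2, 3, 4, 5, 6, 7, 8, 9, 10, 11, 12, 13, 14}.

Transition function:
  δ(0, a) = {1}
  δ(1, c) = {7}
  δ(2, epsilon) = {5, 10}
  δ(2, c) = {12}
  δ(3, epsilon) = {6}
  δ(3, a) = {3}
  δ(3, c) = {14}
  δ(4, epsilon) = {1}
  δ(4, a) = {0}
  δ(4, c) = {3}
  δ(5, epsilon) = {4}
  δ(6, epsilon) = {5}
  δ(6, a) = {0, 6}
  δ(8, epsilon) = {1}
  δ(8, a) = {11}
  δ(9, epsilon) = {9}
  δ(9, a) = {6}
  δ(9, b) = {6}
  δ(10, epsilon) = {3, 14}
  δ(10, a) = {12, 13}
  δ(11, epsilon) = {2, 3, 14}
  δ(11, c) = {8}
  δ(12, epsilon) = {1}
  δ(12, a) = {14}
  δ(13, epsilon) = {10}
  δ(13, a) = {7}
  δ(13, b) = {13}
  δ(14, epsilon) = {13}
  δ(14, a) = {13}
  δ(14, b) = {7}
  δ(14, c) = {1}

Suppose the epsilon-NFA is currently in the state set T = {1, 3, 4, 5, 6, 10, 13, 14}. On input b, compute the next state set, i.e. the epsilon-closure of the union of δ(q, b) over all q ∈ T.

{1, 3, 4, 5, 6, 7, 10, 13, 14}

13 on b → {13}.
14 on b → {7}.
No b-transition from 1, 3, 4, 5, 6, 10.
Union after reading b: {7, 13}.
Now take the epsilon-closure:
From 13 via epsilon: add 10.
From 10 via epsilon: add 3, 14.
From 3 via epsilon: add 6.
From 6 via epsilon: add 5.
From 5 via epsilon: add 4.
From 4 via epsilon: add 1.
No new states can be added; the closed set is {1, 3, 4, 5, 6, 7, 10, 13, 14}.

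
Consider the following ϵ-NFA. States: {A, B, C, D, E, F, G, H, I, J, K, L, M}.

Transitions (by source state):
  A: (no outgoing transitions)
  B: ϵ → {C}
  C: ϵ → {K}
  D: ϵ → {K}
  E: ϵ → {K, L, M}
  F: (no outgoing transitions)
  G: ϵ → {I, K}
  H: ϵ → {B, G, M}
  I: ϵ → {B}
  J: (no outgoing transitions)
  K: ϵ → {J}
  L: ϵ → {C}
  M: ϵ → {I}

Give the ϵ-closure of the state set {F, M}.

Start with {F, M}.
From M via ϵ: add I.
From I via ϵ: add B.
From B via ϵ: add C.
From C via ϵ: add K.
From K via ϵ: add J.
No new states can be added; the closed set is {B, C, F, I, J, K, M}.

{B, C, F, I, J, K, M}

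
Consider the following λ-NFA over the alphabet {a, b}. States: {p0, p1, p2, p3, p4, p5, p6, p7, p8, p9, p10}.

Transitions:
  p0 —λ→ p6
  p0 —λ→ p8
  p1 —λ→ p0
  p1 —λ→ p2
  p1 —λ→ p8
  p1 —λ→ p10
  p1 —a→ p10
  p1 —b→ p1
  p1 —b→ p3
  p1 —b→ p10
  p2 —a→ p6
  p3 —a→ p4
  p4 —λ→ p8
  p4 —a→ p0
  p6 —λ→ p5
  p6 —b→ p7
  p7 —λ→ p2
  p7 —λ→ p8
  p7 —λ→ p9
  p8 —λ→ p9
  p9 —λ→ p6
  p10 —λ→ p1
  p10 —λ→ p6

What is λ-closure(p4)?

Start with {p4}.
From p4 via λ: add p8.
From p8 via λ: add p9.
From p9 via λ: add p6.
From p6 via λ: add p5.
No new states can be added; the closed set is {p4, p5, p6, p8, p9}.

{p4, p5, p6, p8, p9}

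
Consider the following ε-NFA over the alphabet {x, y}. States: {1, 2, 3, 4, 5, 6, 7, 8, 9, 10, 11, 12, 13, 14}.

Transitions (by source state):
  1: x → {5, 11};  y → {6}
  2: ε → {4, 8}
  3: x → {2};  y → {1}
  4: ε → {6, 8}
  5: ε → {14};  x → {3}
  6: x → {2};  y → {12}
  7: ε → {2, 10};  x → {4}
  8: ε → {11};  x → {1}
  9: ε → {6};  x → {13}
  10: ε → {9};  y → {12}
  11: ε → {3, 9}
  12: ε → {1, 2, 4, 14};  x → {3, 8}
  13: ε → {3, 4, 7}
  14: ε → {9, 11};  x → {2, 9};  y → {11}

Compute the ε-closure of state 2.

{2, 3, 4, 6, 8, 9, 11}

Start with {2}.
From 2 via ε: add 4, 8.
From 4 via ε: add 6.
From 8 via ε: add 11.
From 11 via ε: add 3, 9.
No new states can be added; the closed set is {2, 3, 4, 6, 8, 9, 11}.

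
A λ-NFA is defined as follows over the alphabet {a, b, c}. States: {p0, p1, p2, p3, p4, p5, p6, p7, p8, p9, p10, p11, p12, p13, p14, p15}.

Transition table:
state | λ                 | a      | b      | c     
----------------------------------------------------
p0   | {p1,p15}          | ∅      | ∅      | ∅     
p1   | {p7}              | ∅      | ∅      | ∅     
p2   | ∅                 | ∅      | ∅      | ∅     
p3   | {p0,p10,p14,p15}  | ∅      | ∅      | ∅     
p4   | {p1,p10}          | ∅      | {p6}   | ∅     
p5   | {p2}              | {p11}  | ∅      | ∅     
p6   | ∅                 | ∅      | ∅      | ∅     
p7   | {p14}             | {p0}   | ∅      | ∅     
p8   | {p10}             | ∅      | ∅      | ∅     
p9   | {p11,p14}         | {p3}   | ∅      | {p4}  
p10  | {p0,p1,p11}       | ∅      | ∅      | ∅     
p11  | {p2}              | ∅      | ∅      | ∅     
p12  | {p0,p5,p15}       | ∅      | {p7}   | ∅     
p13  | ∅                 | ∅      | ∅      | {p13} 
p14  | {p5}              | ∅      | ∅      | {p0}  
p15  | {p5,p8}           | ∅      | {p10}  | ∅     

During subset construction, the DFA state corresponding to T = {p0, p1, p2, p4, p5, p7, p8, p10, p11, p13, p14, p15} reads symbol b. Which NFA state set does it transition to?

{p0, p1, p2, p5, p6, p7, p8, p10, p11, p14, p15}

p4 on b → {p6}.
p15 on b → {p10}.
No b-transition from p0, p1, p2, p5, p7, p8, p10, p11, p13, p14.
Union after reading b: {p6, p10}.
Now take the λ-closure:
From p10 via λ: add p0, p1, p11.
From p0 via λ: add p15.
From p1 via λ: add p7.
From p11 via λ: add p2.
From p7 via λ: add p14.
From p15 via λ: add p5, p8.
No new states can be added; the closed set is {p0, p1, p2, p5, p6, p7, p8, p10, p11, p14, p15}.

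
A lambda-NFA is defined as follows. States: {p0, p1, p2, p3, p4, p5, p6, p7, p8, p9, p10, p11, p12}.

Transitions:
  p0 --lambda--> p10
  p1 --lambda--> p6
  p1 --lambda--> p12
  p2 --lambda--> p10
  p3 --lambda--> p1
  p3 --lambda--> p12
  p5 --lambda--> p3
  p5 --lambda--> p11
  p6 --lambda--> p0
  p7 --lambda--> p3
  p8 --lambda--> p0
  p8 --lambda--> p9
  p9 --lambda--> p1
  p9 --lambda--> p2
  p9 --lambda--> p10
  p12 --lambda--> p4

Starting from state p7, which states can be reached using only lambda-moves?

{p0, p1, p3, p4, p6, p7, p10, p12}

Start with {p7}.
From p7 via lambda: add p3.
From p3 via lambda: add p1, p12.
From p1 via lambda: add p6.
From p12 via lambda: add p4.
From p6 via lambda: add p0.
From p0 via lambda: add p10.
No new states can be added; the closed set is {p0, p1, p3, p4, p6, p7, p10, p12}.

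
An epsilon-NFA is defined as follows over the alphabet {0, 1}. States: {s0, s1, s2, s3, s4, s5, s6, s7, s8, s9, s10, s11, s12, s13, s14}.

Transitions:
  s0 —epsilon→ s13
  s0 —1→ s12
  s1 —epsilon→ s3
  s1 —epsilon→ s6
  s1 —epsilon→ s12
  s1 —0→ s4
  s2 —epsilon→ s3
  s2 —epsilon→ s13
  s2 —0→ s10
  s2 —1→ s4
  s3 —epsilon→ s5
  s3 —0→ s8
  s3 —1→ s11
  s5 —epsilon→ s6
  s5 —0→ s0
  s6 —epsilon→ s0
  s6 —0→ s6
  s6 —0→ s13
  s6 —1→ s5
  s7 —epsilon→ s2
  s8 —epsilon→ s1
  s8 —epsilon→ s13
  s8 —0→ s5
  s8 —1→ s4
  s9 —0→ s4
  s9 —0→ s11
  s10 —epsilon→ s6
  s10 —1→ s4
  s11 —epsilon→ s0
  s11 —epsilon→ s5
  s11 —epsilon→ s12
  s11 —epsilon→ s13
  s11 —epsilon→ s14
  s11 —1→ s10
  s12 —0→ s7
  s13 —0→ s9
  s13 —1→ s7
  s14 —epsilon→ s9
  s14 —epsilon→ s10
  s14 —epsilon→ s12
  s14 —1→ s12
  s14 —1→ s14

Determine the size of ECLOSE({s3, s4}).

6

Start with {s3, s4}.
From s3 via epsilon: add s5.
From s5 via epsilon: add s6.
From s6 via epsilon: add s0.
From s0 via epsilon: add s13.
epsilon-closure = {s0, s3, s4, s5, s6, s13}, which has 6 states.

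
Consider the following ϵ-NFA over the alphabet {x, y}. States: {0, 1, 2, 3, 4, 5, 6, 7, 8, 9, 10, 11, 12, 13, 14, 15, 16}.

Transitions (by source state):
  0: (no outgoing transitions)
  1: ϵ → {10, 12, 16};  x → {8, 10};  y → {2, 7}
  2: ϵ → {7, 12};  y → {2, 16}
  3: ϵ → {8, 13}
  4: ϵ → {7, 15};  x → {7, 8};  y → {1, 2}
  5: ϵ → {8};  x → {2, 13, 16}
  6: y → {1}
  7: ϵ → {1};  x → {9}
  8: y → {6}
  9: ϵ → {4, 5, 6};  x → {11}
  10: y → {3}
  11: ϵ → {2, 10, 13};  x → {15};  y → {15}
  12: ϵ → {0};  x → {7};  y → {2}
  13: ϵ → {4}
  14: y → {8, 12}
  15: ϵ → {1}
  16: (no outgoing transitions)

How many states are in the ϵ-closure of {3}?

11

Start with {3}.
From 3 via ϵ: add 8, 13.
From 13 via ϵ: add 4.
From 4 via ϵ: add 7, 15.
From 7 via ϵ: add 1.
From 1 via ϵ: add 10, 12, 16.
From 12 via ϵ: add 0.
ϵ-closure = {0, 1, 3, 4, 7, 8, 10, 12, 13, 15, 16}, which has 11 states.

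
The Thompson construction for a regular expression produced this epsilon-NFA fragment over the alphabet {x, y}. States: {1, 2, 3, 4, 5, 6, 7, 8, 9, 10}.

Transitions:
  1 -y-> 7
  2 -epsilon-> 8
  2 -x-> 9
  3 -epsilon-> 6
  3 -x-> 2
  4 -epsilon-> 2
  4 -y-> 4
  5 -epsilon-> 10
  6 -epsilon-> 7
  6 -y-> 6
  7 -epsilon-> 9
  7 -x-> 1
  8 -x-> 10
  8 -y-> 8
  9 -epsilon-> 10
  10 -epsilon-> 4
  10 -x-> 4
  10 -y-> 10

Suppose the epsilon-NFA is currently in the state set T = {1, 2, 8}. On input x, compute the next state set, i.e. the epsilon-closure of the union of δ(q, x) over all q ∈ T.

2 on x → {9}.
8 on x → {10}.
No x-transition from 1.
Union after reading x: {9, 10}.
Now take the epsilon-closure:
From 10 via epsilon: add 4.
From 4 via epsilon: add 2.
From 2 via epsilon: add 8.
No new states can be added; the closed set is {2, 4, 8, 9, 10}.

{2, 4, 8, 9, 10}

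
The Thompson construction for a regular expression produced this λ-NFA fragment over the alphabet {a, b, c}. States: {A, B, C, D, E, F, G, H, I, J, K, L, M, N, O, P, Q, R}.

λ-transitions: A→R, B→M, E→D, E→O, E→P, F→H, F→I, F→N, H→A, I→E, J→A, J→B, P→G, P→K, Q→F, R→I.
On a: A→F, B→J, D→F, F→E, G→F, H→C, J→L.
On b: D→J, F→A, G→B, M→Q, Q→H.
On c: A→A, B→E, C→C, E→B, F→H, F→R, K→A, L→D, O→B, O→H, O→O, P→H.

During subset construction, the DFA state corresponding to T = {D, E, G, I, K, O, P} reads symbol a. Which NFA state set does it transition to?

{A, D, E, F, G, H, I, K, N, O, P, R}

D on a → {F}.
G on a → {F}.
No a-transition from E, I, K, O, P.
Union after reading a: {F}.
Now take the λ-closure:
From F via λ: add H, I, N.
From H via λ: add A.
From I via λ: add E.
From A via λ: add R.
From E via λ: add D, O, P.
From P via λ: add G, K.
No new states can be added; the closed set is {A, D, E, F, G, H, I, K, N, O, P, R}.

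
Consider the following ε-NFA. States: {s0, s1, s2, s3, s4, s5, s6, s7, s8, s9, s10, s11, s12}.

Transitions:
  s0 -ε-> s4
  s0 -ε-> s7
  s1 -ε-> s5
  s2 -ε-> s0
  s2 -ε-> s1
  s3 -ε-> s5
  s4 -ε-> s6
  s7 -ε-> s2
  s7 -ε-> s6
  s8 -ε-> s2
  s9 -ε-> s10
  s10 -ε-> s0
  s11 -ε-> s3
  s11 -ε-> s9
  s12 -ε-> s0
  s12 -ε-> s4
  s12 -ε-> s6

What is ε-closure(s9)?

Start with {s9}.
From s9 via ε: add s10.
From s10 via ε: add s0.
From s0 via ε: add s4, s7.
From s4 via ε: add s6.
From s7 via ε: add s2.
From s2 via ε: add s1.
From s1 via ε: add s5.
No new states can be added; the closed set is {s0, s1, s2, s4, s5, s6, s7, s9, s10}.

{s0, s1, s2, s4, s5, s6, s7, s9, s10}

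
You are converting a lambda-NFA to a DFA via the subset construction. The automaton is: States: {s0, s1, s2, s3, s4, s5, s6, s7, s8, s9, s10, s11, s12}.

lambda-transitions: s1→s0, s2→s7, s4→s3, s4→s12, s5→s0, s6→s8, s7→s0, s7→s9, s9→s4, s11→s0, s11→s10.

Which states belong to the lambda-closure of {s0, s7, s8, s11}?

Start with {s0, s7, s8, s11}.
From s7 via lambda: add s9.
From s11 via lambda: add s10.
From s9 via lambda: add s4.
From s4 via lambda: add s3, s12.
No new states can be added; the closed set is {s0, s3, s4, s7, s8, s9, s10, s11, s12}.

{s0, s3, s4, s7, s8, s9, s10, s11, s12}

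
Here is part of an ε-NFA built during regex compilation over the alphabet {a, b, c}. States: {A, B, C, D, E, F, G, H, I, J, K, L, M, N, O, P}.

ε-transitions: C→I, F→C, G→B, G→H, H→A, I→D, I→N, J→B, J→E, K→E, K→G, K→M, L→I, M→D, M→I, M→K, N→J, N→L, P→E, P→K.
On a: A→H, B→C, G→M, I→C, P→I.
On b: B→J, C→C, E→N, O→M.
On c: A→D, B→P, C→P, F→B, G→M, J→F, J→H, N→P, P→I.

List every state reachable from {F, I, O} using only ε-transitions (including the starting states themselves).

{B, C, D, E, F, I, J, L, N, O}

Start with {F, I, O}.
From F via ε: add C.
From I via ε: add D, N.
From N via ε: add J, L.
From J via ε: add B, E.
No new states can be added; the closed set is {B, C, D, E, F, I, J, L, N, O}.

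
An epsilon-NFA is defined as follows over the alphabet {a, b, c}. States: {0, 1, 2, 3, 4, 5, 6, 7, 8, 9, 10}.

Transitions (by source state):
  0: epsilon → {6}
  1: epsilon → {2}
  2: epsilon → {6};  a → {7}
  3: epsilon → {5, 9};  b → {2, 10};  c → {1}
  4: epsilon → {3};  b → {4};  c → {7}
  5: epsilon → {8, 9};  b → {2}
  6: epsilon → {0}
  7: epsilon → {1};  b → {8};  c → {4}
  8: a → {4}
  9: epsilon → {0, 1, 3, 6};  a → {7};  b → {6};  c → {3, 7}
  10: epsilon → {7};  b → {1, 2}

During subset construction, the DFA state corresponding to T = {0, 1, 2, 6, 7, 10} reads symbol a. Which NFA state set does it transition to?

2 on a → {7}.
No a-transition from 0, 1, 6, 7, 10.
Union after reading a: {7}.
Now take the epsilon-closure:
From 7 via epsilon: add 1.
From 1 via epsilon: add 2.
From 2 via epsilon: add 6.
From 6 via epsilon: add 0.
No new states can be added; the closed set is {0, 1, 2, 6, 7}.

{0, 1, 2, 6, 7}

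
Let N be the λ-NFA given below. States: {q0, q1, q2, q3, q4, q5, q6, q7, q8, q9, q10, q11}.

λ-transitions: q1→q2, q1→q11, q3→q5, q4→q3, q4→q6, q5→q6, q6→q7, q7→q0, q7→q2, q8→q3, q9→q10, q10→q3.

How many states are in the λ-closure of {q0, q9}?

Start with {q0, q9}.
From q9 via λ: add q10.
From q10 via λ: add q3.
From q3 via λ: add q5.
From q5 via λ: add q6.
From q6 via λ: add q7.
From q7 via λ: add q2.
λ-closure = {q0, q2, q3, q5, q6, q7, q9, q10}, which has 8 states.

8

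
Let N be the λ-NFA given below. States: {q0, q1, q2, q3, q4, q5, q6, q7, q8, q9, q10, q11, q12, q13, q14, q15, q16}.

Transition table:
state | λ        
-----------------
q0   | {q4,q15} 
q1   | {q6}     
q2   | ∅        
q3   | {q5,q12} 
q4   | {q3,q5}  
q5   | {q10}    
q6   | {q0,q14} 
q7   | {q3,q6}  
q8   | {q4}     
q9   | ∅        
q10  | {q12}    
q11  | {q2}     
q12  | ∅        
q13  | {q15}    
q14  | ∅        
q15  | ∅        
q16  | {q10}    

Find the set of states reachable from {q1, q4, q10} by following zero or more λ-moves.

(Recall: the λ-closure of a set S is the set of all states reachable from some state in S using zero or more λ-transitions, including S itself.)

{q0, q1, q3, q4, q5, q6, q10, q12, q14, q15}

Start with {q1, q4, q10}.
From q1 via λ: add q6.
From q4 via λ: add q3, q5.
From q10 via λ: add q12.
From q6 via λ: add q0, q14.
From q0 via λ: add q15.
No new states can be added; the closed set is {q0, q1, q3, q4, q5, q6, q10, q12, q14, q15}.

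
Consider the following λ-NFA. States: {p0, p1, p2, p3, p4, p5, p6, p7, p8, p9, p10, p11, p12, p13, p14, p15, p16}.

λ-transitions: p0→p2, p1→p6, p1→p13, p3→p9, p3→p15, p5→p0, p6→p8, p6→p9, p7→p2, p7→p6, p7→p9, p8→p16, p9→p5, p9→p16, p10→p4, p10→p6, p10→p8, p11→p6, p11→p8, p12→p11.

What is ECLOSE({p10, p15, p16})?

Start with {p10, p15, p16}.
From p10 via λ: add p4, p6, p8.
From p6 via λ: add p9.
From p9 via λ: add p5.
From p5 via λ: add p0.
From p0 via λ: add p2.
No new states can be added; the closed set is {p0, p2, p4, p5, p6, p8, p9, p10, p15, p16}.

{p0, p2, p4, p5, p6, p8, p9, p10, p15, p16}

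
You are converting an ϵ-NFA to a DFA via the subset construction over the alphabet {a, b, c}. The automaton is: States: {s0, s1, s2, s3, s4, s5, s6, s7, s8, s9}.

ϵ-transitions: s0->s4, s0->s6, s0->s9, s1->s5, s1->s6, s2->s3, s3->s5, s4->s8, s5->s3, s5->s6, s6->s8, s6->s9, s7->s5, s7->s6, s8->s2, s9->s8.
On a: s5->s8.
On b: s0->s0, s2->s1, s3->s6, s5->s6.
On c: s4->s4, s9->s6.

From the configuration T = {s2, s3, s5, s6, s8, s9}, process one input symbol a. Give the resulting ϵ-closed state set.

s5 on a → {s8}.
No a-transition from s2, s3, s6, s8, s9.
Union after reading a: {s8}.
Now take the ϵ-closure:
From s8 via ϵ: add s2.
From s2 via ϵ: add s3.
From s3 via ϵ: add s5.
From s5 via ϵ: add s6.
From s6 via ϵ: add s9.
No new states can be added; the closed set is {s2, s3, s5, s6, s8, s9}.

{s2, s3, s5, s6, s8, s9}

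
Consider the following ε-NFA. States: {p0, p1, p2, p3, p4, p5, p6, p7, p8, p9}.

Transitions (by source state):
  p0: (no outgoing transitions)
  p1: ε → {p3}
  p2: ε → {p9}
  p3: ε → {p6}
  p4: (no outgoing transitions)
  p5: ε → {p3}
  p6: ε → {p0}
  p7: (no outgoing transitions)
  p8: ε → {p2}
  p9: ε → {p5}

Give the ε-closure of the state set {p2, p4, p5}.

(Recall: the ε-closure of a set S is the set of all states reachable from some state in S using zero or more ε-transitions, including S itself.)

Start with {p2, p4, p5}.
From p2 via ε: add p9.
From p5 via ε: add p3.
From p3 via ε: add p6.
From p6 via ε: add p0.
No new states can be added; the closed set is {p0, p2, p3, p4, p5, p6, p9}.

{p0, p2, p3, p4, p5, p6, p9}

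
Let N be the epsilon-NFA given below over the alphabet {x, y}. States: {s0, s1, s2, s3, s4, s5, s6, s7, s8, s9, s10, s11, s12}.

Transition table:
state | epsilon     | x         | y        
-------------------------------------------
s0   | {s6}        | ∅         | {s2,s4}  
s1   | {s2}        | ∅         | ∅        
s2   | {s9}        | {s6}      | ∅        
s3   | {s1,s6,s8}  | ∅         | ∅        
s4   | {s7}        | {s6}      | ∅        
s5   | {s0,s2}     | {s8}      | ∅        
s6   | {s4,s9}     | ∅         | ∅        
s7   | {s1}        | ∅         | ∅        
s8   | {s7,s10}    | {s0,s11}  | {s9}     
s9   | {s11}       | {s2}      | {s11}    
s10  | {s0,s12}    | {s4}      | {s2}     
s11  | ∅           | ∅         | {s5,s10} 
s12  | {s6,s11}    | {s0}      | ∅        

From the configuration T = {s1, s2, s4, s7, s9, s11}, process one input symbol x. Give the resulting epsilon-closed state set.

s2 on x → {s6}.
s4 on x → {s6}.
s9 on x → {s2}.
No x-transition from s1, s7, s11.
Union after reading x: {s2, s6}.
Now take the epsilon-closure:
From s2 via epsilon: add s9.
From s6 via epsilon: add s4.
From s4 via epsilon: add s7.
From s9 via epsilon: add s11.
From s7 via epsilon: add s1.
No new states can be added; the closed set is {s1, s2, s4, s6, s7, s9, s11}.

{s1, s2, s4, s6, s7, s9, s11}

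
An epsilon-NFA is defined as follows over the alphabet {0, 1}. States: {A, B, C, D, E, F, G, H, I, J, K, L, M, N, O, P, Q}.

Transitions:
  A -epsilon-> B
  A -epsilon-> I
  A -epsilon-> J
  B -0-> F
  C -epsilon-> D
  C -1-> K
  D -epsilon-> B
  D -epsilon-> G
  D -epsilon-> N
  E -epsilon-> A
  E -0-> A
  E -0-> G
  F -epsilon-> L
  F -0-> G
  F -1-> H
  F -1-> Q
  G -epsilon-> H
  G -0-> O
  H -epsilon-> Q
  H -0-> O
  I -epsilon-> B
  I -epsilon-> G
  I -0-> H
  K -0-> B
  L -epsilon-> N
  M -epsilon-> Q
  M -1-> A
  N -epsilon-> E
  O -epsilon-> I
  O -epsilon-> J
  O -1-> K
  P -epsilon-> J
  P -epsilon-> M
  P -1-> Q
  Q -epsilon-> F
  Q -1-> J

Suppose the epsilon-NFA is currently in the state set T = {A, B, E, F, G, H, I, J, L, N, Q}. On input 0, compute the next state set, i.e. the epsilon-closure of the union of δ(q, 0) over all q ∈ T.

{A, B, E, F, G, H, I, J, L, N, O, Q}

B on 0 → {F}.
E on 0 → {A, G}.
F on 0 → {G}.
G on 0 → {O}.
H on 0 → {O}.
I on 0 → {H}.
No 0-transition from A, J, L, N, Q.
Union after reading 0: {A, F, G, H, O}.
Now take the epsilon-closure:
From A via epsilon: add B, I, J.
From F via epsilon: add L.
From H via epsilon: add Q.
From L via epsilon: add N.
From N via epsilon: add E.
No new states can be added; the closed set is {A, B, E, F, G, H, I, J, L, N, O, Q}.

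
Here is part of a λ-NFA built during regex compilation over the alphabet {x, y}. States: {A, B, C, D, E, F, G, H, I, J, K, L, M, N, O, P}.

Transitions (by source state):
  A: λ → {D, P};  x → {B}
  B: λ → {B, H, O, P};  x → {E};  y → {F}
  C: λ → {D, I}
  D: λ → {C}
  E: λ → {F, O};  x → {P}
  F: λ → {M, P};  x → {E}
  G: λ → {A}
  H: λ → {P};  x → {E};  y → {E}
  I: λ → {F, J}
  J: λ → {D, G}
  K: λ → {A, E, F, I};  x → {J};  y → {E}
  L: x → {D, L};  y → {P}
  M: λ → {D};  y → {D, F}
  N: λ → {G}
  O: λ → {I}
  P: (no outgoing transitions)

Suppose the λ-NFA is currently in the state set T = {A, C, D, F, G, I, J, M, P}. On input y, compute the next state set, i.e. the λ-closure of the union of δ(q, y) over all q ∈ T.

{A, C, D, F, G, I, J, M, P}

M on y → {D, F}.
No y-transition from A, C, D, F, G, I, J, P.
Union after reading y: {D, F}.
Now take the λ-closure:
From D via λ: add C.
From F via λ: add M, P.
From C via λ: add I.
From I via λ: add J.
From J via λ: add G.
From G via λ: add A.
No new states can be added; the closed set is {A, C, D, F, G, I, J, M, P}.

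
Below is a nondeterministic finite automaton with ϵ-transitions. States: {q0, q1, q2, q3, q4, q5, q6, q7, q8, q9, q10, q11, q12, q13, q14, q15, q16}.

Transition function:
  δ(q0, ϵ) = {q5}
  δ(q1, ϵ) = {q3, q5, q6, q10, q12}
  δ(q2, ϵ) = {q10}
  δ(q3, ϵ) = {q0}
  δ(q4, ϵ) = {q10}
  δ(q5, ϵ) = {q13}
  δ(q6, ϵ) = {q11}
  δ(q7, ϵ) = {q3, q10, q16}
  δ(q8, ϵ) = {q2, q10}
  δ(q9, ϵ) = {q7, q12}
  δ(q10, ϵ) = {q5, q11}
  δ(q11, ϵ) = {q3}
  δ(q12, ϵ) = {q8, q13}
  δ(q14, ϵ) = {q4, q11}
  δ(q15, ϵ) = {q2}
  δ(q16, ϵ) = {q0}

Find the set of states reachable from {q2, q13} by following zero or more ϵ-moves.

{q0, q2, q3, q5, q10, q11, q13}

Start with {q2, q13}.
From q2 via ϵ: add q10.
From q10 via ϵ: add q5, q11.
From q11 via ϵ: add q3.
From q3 via ϵ: add q0.
No new states can be added; the closed set is {q0, q2, q3, q5, q10, q11, q13}.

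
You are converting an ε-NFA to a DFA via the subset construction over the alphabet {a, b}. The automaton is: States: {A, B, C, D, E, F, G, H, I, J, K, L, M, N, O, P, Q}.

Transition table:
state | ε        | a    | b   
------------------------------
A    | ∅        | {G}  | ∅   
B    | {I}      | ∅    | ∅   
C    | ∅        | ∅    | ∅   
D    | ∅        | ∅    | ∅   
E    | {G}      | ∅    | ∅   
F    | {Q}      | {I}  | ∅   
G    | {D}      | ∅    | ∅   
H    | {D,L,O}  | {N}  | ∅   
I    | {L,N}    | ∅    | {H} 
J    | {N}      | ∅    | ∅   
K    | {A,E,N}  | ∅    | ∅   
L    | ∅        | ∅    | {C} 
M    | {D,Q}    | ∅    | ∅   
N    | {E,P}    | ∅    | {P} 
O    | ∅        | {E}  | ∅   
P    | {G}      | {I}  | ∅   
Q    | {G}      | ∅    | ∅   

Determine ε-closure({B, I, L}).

{B, D, E, G, I, L, N, P}

Start with {B, I, L}.
From I via ε: add N.
From N via ε: add E, P.
From E via ε: add G.
From G via ε: add D.
No new states can be added; the closed set is {B, D, E, G, I, L, N, P}.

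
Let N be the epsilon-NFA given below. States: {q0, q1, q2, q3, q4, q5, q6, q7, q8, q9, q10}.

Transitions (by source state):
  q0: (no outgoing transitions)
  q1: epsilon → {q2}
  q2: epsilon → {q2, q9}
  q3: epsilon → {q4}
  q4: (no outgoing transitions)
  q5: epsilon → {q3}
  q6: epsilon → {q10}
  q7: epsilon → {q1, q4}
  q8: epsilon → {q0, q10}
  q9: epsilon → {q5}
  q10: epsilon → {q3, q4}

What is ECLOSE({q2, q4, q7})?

{q1, q2, q3, q4, q5, q7, q9}

Start with {q2, q4, q7}.
From q2 via epsilon: add q9.
From q7 via epsilon: add q1.
From q9 via epsilon: add q5.
From q5 via epsilon: add q3.
No new states can be added; the closed set is {q1, q2, q3, q4, q5, q7, q9}.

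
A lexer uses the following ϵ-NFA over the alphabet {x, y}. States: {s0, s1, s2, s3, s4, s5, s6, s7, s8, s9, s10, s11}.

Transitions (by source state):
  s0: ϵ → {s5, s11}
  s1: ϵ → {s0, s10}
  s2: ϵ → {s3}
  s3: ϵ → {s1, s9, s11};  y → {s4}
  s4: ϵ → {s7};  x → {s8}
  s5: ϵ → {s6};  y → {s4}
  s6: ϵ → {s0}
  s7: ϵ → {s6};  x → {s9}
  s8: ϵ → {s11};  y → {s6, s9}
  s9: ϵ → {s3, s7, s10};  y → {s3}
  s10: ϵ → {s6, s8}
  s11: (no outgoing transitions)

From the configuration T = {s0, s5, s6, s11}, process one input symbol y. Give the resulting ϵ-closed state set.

{s0, s4, s5, s6, s7, s11}

s5 on y → {s4}.
No y-transition from s0, s6, s11.
Union after reading y: {s4}.
Now take the ϵ-closure:
From s4 via ϵ: add s7.
From s7 via ϵ: add s6.
From s6 via ϵ: add s0.
From s0 via ϵ: add s5, s11.
No new states can be added; the closed set is {s0, s4, s5, s6, s7, s11}.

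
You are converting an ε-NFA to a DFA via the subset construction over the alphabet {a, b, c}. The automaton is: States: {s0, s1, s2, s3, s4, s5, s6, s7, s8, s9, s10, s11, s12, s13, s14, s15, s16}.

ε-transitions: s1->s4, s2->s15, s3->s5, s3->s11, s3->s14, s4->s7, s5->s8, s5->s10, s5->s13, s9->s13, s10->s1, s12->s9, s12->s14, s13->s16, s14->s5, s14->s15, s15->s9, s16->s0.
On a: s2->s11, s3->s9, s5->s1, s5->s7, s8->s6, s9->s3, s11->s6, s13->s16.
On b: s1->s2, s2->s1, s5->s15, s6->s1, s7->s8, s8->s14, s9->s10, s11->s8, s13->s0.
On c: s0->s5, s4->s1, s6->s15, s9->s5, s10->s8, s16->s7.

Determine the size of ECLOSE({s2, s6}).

7

Start with {s2, s6}.
From s2 via ε: add s15.
From s15 via ε: add s9.
From s9 via ε: add s13.
From s13 via ε: add s16.
From s16 via ε: add s0.
ε-closure = {s0, s2, s6, s9, s13, s15, s16}, which has 7 states.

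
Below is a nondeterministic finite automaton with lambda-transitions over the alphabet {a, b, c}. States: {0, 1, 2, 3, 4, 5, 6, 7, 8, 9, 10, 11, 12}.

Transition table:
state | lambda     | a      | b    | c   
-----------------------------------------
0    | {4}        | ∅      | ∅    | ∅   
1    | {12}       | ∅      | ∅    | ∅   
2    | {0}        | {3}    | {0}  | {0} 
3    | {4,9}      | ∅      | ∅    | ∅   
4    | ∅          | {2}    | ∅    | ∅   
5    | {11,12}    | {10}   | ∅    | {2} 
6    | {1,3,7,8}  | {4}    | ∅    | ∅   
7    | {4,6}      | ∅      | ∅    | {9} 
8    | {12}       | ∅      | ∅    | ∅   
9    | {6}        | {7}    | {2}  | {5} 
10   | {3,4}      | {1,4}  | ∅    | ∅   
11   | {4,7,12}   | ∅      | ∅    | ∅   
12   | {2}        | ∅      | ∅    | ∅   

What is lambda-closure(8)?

{0, 2, 4, 8, 12}

Start with {8}.
From 8 via lambda: add 12.
From 12 via lambda: add 2.
From 2 via lambda: add 0.
From 0 via lambda: add 4.
No new states can be added; the closed set is {0, 2, 4, 8, 12}.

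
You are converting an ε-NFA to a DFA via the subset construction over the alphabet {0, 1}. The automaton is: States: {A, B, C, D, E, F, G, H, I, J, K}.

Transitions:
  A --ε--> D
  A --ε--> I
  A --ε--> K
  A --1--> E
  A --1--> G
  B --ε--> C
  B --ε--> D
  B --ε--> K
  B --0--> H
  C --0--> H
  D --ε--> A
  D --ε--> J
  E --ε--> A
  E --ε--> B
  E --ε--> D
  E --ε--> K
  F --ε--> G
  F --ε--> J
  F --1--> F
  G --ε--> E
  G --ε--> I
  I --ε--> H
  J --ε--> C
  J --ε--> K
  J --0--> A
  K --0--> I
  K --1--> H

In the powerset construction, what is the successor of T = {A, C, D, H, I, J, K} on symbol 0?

C on 0 → {H}.
J on 0 → {A}.
K on 0 → {I}.
No 0-transition from A, D, H, I.
Union after reading 0: {A, H, I}.
Now take the ε-closure:
From A via ε: add D, K.
From D via ε: add J.
From J via ε: add C.
No new states can be added; the closed set is {A, C, D, H, I, J, K}.

{A, C, D, H, I, J, K}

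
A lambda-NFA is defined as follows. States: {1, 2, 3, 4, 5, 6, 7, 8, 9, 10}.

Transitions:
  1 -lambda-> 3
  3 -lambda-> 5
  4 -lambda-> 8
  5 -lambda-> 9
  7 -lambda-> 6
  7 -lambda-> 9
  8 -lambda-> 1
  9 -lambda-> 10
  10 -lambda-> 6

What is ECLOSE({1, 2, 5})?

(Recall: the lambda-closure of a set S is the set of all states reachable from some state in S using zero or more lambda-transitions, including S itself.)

Start with {1, 2, 5}.
From 1 via lambda: add 3.
From 5 via lambda: add 9.
From 9 via lambda: add 10.
From 10 via lambda: add 6.
No new states can be added; the closed set is {1, 2, 3, 5, 6, 9, 10}.

{1, 2, 3, 5, 6, 9, 10}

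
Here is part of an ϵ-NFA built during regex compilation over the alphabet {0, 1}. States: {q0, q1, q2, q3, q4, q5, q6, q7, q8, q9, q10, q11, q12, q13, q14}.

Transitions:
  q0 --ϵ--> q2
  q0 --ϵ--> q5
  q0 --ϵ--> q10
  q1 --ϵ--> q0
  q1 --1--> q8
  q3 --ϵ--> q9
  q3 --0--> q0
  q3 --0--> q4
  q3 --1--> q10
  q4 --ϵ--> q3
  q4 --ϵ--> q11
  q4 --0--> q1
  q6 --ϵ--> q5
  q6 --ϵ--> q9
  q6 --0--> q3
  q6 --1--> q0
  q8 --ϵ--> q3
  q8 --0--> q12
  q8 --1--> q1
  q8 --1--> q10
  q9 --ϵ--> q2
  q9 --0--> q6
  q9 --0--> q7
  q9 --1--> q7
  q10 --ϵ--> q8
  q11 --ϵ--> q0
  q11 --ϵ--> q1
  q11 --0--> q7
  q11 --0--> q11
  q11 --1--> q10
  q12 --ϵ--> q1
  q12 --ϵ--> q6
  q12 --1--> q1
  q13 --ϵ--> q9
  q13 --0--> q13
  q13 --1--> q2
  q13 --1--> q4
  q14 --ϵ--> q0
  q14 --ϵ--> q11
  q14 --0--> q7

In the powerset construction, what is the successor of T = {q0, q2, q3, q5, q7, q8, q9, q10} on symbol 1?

{q0, q1, q2, q3, q5, q7, q8, q9, q10}

q3 on 1 → {q10}.
q8 on 1 → {q1, q10}.
q9 on 1 → {q7}.
No 1-transition from q0, q2, q5, q7, q10.
Union after reading 1: {q1, q7, q10}.
Now take the ϵ-closure:
From q1 via ϵ: add q0.
From q10 via ϵ: add q8.
From q0 via ϵ: add q2, q5.
From q8 via ϵ: add q3.
From q3 via ϵ: add q9.
No new states can be added; the closed set is {q0, q1, q2, q3, q5, q7, q8, q9, q10}.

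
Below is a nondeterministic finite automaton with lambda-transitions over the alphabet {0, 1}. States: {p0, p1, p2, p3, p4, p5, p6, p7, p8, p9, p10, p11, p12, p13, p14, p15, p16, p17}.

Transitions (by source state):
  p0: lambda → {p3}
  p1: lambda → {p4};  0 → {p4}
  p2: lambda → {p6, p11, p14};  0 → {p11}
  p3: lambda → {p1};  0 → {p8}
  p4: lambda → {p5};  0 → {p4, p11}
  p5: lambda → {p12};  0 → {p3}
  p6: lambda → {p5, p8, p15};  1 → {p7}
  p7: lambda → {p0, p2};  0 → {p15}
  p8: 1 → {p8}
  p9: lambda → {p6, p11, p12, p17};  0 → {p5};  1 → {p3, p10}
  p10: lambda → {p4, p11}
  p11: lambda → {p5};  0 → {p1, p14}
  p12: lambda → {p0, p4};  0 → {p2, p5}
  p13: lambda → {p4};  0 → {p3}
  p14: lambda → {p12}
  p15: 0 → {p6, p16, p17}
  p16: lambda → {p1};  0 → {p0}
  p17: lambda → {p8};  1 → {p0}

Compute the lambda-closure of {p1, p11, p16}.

{p0, p1, p3, p4, p5, p11, p12, p16}

Start with {p1, p11, p16}.
From p1 via lambda: add p4.
From p11 via lambda: add p5.
From p5 via lambda: add p12.
From p12 via lambda: add p0.
From p0 via lambda: add p3.
No new states can be added; the closed set is {p0, p1, p3, p4, p5, p11, p12, p16}.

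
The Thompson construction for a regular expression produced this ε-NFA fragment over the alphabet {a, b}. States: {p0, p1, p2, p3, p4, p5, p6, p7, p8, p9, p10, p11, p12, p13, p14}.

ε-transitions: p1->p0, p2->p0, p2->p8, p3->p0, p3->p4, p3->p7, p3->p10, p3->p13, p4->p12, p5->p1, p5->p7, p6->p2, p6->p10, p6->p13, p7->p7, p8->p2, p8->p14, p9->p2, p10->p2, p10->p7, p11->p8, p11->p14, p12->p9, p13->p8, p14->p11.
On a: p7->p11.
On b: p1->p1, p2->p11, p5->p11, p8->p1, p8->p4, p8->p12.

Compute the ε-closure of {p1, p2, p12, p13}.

{p0, p1, p2, p8, p9, p11, p12, p13, p14}

Start with {p1, p2, p12, p13}.
From p1 via ε: add p0.
From p2 via ε: add p8.
From p12 via ε: add p9.
From p8 via ε: add p14.
From p14 via ε: add p11.
No new states can be added; the closed set is {p0, p1, p2, p8, p9, p11, p12, p13, p14}.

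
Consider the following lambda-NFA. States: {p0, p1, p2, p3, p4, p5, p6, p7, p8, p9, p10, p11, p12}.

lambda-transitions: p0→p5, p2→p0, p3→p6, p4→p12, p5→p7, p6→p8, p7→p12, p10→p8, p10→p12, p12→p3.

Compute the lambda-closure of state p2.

{p0, p2, p3, p5, p6, p7, p8, p12}

Start with {p2}.
From p2 via lambda: add p0.
From p0 via lambda: add p5.
From p5 via lambda: add p7.
From p7 via lambda: add p12.
From p12 via lambda: add p3.
From p3 via lambda: add p6.
From p6 via lambda: add p8.
No new states can be added; the closed set is {p0, p2, p3, p5, p6, p7, p8, p12}.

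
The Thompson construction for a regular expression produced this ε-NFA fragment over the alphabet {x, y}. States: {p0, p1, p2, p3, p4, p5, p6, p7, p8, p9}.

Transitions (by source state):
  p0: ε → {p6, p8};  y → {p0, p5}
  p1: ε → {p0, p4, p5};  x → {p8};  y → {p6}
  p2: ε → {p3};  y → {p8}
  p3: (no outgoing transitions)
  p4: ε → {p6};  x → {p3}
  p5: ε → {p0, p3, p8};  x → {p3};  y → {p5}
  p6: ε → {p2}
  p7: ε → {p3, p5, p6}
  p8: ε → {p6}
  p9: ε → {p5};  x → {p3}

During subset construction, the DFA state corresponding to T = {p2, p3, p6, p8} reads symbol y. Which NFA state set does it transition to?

{p2, p3, p6, p8}

p2 on y → {p8}.
No y-transition from p3, p6, p8.
Union after reading y: {p8}.
Now take the ε-closure:
From p8 via ε: add p6.
From p6 via ε: add p2.
From p2 via ε: add p3.
No new states can be added; the closed set is {p2, p3, p6, p8}.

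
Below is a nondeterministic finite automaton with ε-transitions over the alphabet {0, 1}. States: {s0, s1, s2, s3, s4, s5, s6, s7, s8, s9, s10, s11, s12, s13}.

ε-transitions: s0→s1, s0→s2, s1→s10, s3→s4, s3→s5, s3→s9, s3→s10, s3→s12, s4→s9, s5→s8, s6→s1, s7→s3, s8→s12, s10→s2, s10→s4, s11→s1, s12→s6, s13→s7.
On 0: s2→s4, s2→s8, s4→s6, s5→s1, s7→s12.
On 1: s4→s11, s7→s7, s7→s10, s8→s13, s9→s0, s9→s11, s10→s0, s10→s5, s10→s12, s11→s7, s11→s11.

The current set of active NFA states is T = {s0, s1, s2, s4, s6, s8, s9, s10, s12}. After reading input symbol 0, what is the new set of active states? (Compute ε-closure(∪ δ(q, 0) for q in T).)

{s1, s2, s4, s6, s8, s9, s10, s12}

s2 on 0 → {s4, s8}.
s4 on 0 → {s6}.
No 0-transition from s0, s1, s6, s8, s9, s10, s12.
Union after reading 0: {s4, s6, s8}.
Now take the ε-closure:
From s4 via ε: add s9.
From s6 via ε: add s1.
From s8 via ε: add s12.
From s1 via ε: add s10.
From s10 via ε: add s2.
No new states can be added; the closed set is {s1, s2, s4, s6, s8, s9, s10, s12}.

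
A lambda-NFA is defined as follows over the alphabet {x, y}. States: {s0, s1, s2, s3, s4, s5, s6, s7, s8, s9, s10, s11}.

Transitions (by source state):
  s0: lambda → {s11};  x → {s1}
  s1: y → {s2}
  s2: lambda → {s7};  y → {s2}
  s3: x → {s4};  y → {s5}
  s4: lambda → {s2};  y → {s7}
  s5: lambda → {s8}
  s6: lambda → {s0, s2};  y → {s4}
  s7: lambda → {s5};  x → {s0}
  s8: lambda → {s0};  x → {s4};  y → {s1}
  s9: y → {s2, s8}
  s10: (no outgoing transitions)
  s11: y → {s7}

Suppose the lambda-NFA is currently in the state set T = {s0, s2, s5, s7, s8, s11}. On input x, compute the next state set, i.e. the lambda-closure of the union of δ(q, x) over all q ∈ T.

s0 on x → {s1}.
s7 on x → {s0}.
s8 on x → {s4}.
No x-transition from s2, s5, s11.
Union after reading x: {s0, s1, s4}.
Now take the lambda-closure:
From s0 via lambda: add s11.
From s4 via lambda: add s2.
From s2 via lambda: add s7.
From s7 via lambda: add s5.
From s5 via lambda: add s8.
No new states can be added; the closed set is {s0, s1, s2, s4, s5, s7, s8, s11}.

{s0, s1, s2, s4, s5, s7, s8, s11}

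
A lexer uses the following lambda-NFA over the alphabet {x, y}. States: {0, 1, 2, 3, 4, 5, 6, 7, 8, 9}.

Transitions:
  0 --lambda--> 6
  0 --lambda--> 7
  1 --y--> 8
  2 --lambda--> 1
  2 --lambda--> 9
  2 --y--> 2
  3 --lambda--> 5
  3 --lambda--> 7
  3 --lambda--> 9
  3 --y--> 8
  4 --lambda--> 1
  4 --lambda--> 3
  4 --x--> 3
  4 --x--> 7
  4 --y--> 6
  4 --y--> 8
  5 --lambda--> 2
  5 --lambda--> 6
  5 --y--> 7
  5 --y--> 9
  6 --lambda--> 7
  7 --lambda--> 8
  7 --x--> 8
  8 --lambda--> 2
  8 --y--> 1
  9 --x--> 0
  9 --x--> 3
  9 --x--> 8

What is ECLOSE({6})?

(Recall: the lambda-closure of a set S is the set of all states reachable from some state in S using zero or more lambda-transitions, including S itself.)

{1, 2, 6, 7, 8, 9}

Start with {6}.
From 6 via lambda: add 7.
From 7 via lambda: add 8.
From 8 via lambda: add 2.
From 2 via lambda: add 1, 9.
No new states can be added; the closed set is {1, 2, 6, 7, 8, 9}.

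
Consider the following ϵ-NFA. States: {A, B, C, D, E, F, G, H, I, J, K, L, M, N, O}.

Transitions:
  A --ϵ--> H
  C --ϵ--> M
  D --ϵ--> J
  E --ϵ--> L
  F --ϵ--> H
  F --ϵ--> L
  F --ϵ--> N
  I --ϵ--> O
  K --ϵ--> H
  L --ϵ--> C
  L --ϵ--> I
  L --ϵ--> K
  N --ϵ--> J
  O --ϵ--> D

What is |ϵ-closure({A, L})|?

Start with {A, L}.
From A via ϵ: add H.
From L via ϵ: add C, I, K.
From C via ϵ: add M.
From I via ϵ: add O.
From O via ϵ: add D.
From D via ϵ: add J.
ϵ-closure = {A, C, D, H, I, J, K, L, M, O}, which has 10 states.

10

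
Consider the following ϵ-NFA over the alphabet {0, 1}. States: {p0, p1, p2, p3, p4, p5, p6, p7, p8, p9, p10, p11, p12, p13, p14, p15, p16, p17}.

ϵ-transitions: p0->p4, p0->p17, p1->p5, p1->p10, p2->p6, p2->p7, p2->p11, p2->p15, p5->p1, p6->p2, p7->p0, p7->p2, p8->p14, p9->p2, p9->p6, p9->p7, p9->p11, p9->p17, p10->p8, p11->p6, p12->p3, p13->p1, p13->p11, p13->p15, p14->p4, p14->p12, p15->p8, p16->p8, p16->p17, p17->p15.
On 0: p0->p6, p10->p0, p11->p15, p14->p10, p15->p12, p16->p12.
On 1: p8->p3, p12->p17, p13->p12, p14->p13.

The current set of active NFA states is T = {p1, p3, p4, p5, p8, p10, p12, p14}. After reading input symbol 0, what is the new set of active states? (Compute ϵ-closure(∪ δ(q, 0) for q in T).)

p10 on 0 → {p0}.
p14 on 0 → {p10}.
No 0-transition from p1, p3, p4, p5, p8, p12.
Union after reading 0: {p0, p10}.
Now take the ϵ-closure:
From p0 via ϵ: add p4, p17.
From p10 via ϵ: add p8.
From p8 via ϵ: add p14.
From p17 via ϵ: add p15.
From p14 via ϵ: add p12.
From p12 via ϵ: add p3.
No new states can be added; the closed set is {p0, p3, p4, p8, p10, p12, p14, p15, p17}.

{p0, p3, p4, p8, p10, p12, p14, p15, p17}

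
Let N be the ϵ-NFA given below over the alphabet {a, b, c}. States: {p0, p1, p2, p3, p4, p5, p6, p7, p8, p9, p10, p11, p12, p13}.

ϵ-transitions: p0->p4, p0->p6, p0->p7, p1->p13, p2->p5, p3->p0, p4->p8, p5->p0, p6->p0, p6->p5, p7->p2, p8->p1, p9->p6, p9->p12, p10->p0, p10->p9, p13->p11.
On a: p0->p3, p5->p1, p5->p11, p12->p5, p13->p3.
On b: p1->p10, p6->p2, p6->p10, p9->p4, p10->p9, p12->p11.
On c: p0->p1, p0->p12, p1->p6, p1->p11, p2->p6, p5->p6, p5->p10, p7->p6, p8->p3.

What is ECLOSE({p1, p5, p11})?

Start with {p1, p5, p11}.
From p1 via ϵ: add p13.
From p5 via ϵ: add p0.
From p0 via ϵ: add p4, p6, p7.
From p4 via ϵ: add p8.
From p7 via ϵ: add p2.
No new states can be added; the closed set is {p0, p1, p2, p4, p5, p6, p7, p8, p11, p13}.

{p0, p1, p2, p4, p5, p6, p7, p8, p11, p13}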